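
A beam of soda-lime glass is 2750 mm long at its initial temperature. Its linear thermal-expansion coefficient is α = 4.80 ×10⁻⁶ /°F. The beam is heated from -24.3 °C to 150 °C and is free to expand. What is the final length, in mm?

Convert α: 4.80×10⁻⁶/°F × (9/5) = 8.64×10⁻⁶/K.
ΔT = 150 − (-24.3) = 174.3 K.
ΔL = α·L₀·ΔT = 8.64×10⁻⁶ × 2750 mm × 174.3 K = 4.14 mm.
L = L₀ + ΔL = 2750 + 4.14 = 2754.1 mm.

2754.1 mm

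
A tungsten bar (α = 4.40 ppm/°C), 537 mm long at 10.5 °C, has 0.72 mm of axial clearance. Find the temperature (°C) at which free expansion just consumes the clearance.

315 °C

α·L₀·ΔT = 0.72 mm ⇒ ΔT = 0.72 / (4.40×10⁻⁶ × 537.0) = 304.7 K.
T = 10.5 + 304.7 = 315.2 °C.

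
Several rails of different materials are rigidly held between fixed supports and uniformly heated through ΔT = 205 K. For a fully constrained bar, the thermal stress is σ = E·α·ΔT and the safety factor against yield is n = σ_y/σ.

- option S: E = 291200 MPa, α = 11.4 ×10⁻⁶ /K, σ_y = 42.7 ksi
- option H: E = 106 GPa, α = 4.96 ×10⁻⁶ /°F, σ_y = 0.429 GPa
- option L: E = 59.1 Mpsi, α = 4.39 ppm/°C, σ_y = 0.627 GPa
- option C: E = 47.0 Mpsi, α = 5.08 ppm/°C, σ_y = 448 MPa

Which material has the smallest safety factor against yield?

Converting E to GPa, α to ×10⁻⁶/K, σ_y to MPa, then σ and n for each:
  option S: E = 291.2, α = 11.4, σ_y = 294.4 → σ = 681 MPa, n = 0.433
  option H: E = 106.0, α = 8.93, σ_y = 429.0 → σ = 194 MPa, n = 2.21
  option L: E = 407.5, α = 4.39, σ_y = 627.0 → σ = 367 MPa, n = 1.71
  option C: E = 324.1, α = 5.08, σ_y = 448.0 → σ = 337 MPa, n = 1.33
The minimum is option S at n = 0.433.

option S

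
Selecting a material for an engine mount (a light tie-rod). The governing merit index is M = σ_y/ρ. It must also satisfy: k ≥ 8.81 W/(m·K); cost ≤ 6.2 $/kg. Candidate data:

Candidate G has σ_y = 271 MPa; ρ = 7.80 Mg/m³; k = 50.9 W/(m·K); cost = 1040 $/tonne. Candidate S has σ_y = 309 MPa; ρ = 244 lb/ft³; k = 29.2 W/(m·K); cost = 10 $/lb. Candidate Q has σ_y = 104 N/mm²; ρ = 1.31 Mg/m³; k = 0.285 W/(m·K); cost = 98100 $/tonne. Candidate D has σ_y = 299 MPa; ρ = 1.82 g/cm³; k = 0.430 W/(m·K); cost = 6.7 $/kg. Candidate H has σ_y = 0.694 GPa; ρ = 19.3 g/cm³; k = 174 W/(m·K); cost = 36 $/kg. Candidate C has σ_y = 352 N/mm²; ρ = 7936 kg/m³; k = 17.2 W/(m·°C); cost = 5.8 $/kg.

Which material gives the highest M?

candidate C

Screen on constraints: k ≥ 8.81 W/(m·K); cost ≤ 6.2 $/kg. Survivors: candidate G, candidate C.
Convert each candidate to consistent units, then evaluate M:
  candidate G: σ_y = 271.0 MPa, ρ = 7800 kg/m³
  candidate C: σ_y = 352.0 MPa, ρ = 7936 kg/m³
  candidate C: M = 44.4 kN·m/kg
  candidate G: M = 34.7 kN·m/kg
Highest index: candidate C.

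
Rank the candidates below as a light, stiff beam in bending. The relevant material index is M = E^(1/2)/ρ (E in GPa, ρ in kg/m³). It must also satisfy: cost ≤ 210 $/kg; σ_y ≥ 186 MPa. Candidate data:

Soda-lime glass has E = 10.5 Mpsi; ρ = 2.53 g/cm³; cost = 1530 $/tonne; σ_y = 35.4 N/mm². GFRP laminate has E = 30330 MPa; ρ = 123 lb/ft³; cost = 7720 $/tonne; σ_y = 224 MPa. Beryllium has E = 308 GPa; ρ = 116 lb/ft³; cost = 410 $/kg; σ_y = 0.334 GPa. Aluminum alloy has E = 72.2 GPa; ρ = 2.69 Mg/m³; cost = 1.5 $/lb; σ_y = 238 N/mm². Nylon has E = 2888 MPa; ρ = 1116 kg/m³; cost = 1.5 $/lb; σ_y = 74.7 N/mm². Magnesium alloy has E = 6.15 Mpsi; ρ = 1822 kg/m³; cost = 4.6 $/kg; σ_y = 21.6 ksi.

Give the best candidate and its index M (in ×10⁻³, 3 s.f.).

aluminum alloy, M = 3.16×10⁻³

Screen on constraints: cost ≤ 210 $/kg; σ_y ≥ 186 MPa. Survivors: GFRP laminate, aluminum alloy.
Putting every candidate on a common basis:
  GFRP laminate: E = 30.33 GPa, ρ = 1970 kg/m³
  aluminum alloy: E = 72.20 GPa, ρ = 2690 kg/m³
  aluminum alloy: M = 3.16×10⁻³
  GFRP laminate: M = 2.80×10⁻³
Highest index: aluminum alloy.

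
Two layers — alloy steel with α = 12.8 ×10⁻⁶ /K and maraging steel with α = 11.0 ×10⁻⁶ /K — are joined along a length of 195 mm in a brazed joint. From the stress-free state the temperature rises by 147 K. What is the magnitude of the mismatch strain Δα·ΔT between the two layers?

2.65×10⁻⁴

Δα = |12.8 − 11.0|×10⁻⁶/K = 1.80×10⁻⁶/K.
Mismatch strain = Δα·ΔT = 1.80×10⁻⁶ × 147.0 = 2.65×10⁻⁴.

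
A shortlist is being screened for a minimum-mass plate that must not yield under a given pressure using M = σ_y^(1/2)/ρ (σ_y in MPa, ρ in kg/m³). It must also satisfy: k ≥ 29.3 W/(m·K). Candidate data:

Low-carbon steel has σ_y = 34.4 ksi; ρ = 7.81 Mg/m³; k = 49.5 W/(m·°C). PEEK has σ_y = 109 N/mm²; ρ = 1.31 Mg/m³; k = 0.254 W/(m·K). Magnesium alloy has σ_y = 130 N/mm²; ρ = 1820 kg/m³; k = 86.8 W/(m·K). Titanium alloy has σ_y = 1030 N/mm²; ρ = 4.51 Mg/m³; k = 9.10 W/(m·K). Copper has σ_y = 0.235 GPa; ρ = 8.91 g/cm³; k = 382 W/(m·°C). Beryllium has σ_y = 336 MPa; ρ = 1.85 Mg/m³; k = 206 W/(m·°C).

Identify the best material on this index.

Screen on constraints: k ≥ 29.3 W/(m·K). Survivors: low-carbon steel, magnesium alloy, copper, beryllium.
Convert each candidate to consistent units, then evaluate M:
  low-carbon steel: σ_y = 237.2 MPa, ρ = 7810 kg/m³
  magnesium alloy: σ_y = 130.0 MPa, ρ = 1820 kg/m³
  copper: σ_y = 235.0 MPa, ρ = 8910 kg/m³
  beryllium: σ_y = 336.0 MPa, ρ = 1850 kg/m³
  beryllium: M = 9.91×10⁻³
  magnesium alloy: M = 6.26×10⁻³
  low-carbon steel: M = 1.97×10⁻³
  copper: M = 1.72×10⁻³
Highest index: beryllium.

beryllium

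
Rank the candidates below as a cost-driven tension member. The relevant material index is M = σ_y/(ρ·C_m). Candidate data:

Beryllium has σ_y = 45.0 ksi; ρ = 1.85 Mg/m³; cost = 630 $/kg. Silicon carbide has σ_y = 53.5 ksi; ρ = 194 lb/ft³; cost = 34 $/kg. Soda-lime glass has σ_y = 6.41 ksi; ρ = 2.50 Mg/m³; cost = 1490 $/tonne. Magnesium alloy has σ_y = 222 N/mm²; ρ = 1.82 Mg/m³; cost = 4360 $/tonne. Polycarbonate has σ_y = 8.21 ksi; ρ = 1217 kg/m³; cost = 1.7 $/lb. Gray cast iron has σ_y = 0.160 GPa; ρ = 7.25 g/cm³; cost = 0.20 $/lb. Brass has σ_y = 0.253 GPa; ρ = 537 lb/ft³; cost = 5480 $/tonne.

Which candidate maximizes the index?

gray cast iron

Normalizing units and computing the index:
  beryllium: σ_y = 310.3 MPa, ρ = 1850 kg/m³, cost = 630.0 $/kg
  silicon carbide: σ_y = 368.9 MPa, ρ = 3108 kg/m³, cost = 34.00 $/kg
  soda-lime glass: σ_y = 44.20 MPa, ρ = 2500 kg/m³, cost = 1.490 $/kg
  magnesium alloy: σ_y = 222.0 MPa, ρ = 1820 kg/m³, cost = 4.360 $/kg
  polycarbonate: σ_y = 56.61 MPa, ρ = 1217 kg/m³, cost = 3.748 $/kg
  gray cast iron: σ_y = 160.0 MPa, ρ = 7250 kg/m³, cost = 0.4409 $/kg
  brass: σ_y = 253.0 MPa, ρ = 8602 kg/m³, cost = 5.480 $/kg
  gray cast iron: M = 50.1 kN·m per $
  magnesium alloy: M = 28.0 kN·m per $
  polycarbonate: M = 12.4 kN·m per $
  soda-lime glass: M = 11.9 kN·m per $
  brass: M = 5.37 kN·m per $
  silicon carbide: M = 3.49 kN·m per $
  beryllium: M = 0.266 kN·m per $
Gray cast iron ranks first.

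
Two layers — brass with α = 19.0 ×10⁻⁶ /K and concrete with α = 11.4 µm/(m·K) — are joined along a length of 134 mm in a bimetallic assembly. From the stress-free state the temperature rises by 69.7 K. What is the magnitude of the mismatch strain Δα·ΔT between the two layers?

5.30×10⁻⁴

Δα = |19.0 − 11.4|×10⁻⁶/K = 7.60×10⁻⁶/K.
Mismatch strain = Δα·ΔT = 7.60×10⁻⁶ × 69.7 = 5.30×10⁻⁴.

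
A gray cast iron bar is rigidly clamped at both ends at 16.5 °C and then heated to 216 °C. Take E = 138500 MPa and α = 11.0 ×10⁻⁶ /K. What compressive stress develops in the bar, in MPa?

E = 138500 MPa = 138.5 GPa.
ΔT = 199.5 K. Constrained thermal stress σ = E·α·ΔT = 138.5×10³ MPa × 11.0×10⁻⁶ × 199.5 = 304 MPa (compressive).

304 MPa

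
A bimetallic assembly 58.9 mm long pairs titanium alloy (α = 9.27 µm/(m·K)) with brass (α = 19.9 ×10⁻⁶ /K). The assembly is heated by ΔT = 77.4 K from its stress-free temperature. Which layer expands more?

brass

α(titanium alloy) = 9.27×10⁻⁶/K vs α(brass) = 19.9×10⁻⁶/K.
Higher α expands more for the same ΔT: brass.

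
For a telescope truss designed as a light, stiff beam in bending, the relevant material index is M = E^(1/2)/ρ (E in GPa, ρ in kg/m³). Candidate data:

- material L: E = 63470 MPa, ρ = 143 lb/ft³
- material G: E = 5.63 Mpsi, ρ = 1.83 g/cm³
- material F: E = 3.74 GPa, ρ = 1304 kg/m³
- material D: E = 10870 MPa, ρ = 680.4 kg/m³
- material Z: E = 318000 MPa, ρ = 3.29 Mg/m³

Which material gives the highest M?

material Z

Normalizing units and computing the index:
  material L: E = 63.47 GPa, ρ = 2291 kg/m³
  material G: E = 38.82 GPa, ρ = 1830 kg/m³
  material F: E = 3.740 GPa, ρ = 1304 kg/m³
  material D: E = 10.87 GPa, ρ = 680.4 kg/m³
  material Z: E = 318.0 GPa, ρ = 3290 kg/m³
  material Z: M = 5.42×10⁻³
  material D: M = 4.85×10⁻³
  material L: M = 3.48×10⁻³
  material G: M = 3.40×10⁻³
  material F: M = 1.48×10⁻³
The maximum is for material Z.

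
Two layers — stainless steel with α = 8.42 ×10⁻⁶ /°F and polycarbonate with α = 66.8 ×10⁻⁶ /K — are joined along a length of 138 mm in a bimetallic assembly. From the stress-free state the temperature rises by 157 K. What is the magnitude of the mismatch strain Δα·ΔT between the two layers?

stainless steel: α = 8.42×10⁻⁶/°F × 9/5 = 15.2×10⁻⁶/K.
Δα = |15.2 − 66.8|×10⁻⁶/K = 51.6×10⁻⁶/K.
Mismatch strain = Δα·ΔT = 51.6×10⁻⁶ × 157.0 = 8.11×10⁻³.

8.11×10⁻³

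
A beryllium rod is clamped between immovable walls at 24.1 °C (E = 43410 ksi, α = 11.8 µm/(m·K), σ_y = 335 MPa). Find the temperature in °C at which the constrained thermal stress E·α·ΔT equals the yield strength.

119 °C

E = 43410 ksi = 299.3 GPa.
E·α·ΔT = 335.0 MPa ⇒ ΔT = 335.0 / (299.3×10³ × 11.8×10⁻⁶) = 94.85 K.
T = 24.1 + 94.85 = 119.0 °C.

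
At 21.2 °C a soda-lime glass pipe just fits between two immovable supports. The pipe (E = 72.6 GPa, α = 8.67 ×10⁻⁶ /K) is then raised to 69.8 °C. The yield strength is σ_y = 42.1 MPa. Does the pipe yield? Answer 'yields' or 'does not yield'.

ΔT = 48.60 K. Constrained thermal stress σ = E·α·ΔT = 72.60×10³ MPa × 8.67×10⁻⁶ × 48.60 = 30.6 MPa (compressive).
Compare to σ_y = 42.1 MPa: σ < σ_y, so it does not yield.

does not yield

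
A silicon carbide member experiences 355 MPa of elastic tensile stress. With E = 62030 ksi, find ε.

E = 62030 ksi = 427.7 GPa = 427700 MPa.
ε = σ/E = 355 / 427700 = 8.30×10⁻⁴.

8.30×10⁻⁴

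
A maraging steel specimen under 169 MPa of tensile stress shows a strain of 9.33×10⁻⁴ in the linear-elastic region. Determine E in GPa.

181 GPa

E = σ/ε = 169 MPa / 9.33×10⁻⁴ = 181100 MPa = 181 GPa.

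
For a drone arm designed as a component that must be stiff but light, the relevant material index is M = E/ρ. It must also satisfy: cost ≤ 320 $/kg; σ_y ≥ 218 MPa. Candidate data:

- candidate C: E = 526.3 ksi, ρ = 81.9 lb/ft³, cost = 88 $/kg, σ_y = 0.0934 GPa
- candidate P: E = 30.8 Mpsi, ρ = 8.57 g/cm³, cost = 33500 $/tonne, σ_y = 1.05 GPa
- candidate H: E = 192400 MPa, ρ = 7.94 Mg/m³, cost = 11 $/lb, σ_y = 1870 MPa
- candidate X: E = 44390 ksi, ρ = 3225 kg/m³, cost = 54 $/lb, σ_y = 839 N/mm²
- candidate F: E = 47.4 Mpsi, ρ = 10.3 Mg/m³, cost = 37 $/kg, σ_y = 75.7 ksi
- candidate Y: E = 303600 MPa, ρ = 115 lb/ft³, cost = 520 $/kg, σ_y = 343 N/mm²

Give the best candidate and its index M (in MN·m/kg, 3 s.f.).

Screen on constraints: cost ≤ 320 $/kg; σ_y ≥ 218 MPa. Survivors: candidate P, candidate H, candidate X, candidate F.
Normalizing units and computing the index:
  candidate P: E = 212.4 GPa, ρ = 8570 kg/m³
  candidate H: E = 192.4 GPa, ρ = 7940 kg/m³
  candidate X: E = 306.1 GPa, ρ = 3225 kg/m³
  candidate F: E = 326.8 GPa, ρ = 10300 kg/m³
  candidate X: M = 94.9 MN·m/kg
  candidate F: M = 31.7 MN·m/kg
  candidate P: M = 24.8 MN·m/kg
  candidate H: M = 24.2 MN·m/kg
Candidate X ranks first.

candidate X, M = 94.9 MN·m/kg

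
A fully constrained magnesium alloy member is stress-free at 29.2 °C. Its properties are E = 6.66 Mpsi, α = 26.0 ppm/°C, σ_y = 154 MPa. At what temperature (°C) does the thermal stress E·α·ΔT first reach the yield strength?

158 °C

E = 6.66 Mpsi = 45.92 GPa.
E·α·ΔT = 154.0 MPa ⇒ ΔT = 154.0 / (45.92×10³ × 26.0×10⁻⁶) = 129.0 K.
T = 29.2 + 129.0 = 158.2 °C.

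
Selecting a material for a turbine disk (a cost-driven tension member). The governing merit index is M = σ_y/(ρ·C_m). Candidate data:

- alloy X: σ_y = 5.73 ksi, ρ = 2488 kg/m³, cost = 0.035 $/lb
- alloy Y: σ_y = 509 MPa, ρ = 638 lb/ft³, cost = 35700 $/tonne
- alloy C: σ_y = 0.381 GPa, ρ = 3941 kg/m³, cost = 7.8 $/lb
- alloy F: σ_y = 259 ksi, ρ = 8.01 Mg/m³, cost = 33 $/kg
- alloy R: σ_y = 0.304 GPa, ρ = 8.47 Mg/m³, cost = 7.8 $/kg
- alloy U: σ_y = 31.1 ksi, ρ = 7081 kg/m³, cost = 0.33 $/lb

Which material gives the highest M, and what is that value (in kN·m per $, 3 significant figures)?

alloy X, M = 206 kN·m per $

Normalizing units and computing the index:
  alloy X: σ_y = 39.51 MPa, ρ = 2488 kg/m³, cost = 0.07716 $/kg
  alloy Y: σ_y = 509.0 MPa, ρ = 10220 kg/m³, cost = 35.70 $/kg
  alloy C: σ_y = 381.0 MPa, ρ = 3941 kg/m³, cost = 17.20 $/kg
  alloy F: σ_y = 1786 MPa, ρ = 8010 kg/m³, cost = 33.00 $/kg
  alloy R: σ_y = 304.0 MPa, ρ = 8470 kg/m³, cost = 7.800 $/kg
  alloy U: σ_y = 214.4 MPa, ρ = 7081 kg/m³, cost = 0.7275 $/kg
  alloy X: M = 206 kN·m per $
  alloy U: M = 41.6 kN·m per $
  alloy F: M = 6.76 kN·m per $
  alloy C: M = 5.62 kN·m per $
  alloy R: M = 4.60 kN·m per $
  alloy Y: M = 1.40 kN·m per $
Alloy X ranks first.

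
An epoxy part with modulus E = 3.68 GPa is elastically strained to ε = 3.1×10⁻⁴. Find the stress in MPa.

σ = E·ε = 3680 MPa × 3.1×10⁻⁴ = 1.14 MPa.

1.14 MPa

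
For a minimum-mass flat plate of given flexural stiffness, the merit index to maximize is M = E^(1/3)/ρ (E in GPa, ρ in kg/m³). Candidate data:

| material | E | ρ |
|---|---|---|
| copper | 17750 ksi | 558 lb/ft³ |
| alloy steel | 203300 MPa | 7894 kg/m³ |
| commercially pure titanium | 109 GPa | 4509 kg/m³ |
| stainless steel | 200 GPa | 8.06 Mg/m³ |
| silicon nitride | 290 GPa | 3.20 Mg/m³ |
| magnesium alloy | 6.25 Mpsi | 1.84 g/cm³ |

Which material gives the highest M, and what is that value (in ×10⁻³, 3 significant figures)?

silicon nitride, M = 2.07×10⁻³

After converting to SI:
  copper: E = 122.4 GPa, ρ = 8938 kg/m³
  alloy steel: E = 203.3 GPa, ρ = 7894 kg/m³
  commercially pure titanium: E = 109.0 GPa, ρ = 4509 kg/m³
  stainless steel: E = 200.0 GPa, ρ = 8060 kg/m³
  silicon nitride: E = 290.0 GPa, ρ = 3200 kg/m³
  magnesium alloy: E = 43.09 GPa, ρ = 1840 kg/m³
  silicon nitride: M = 2.07×10⁻³
  magnesium alloy: M = 1.91×10⁻³
  commercially pure titanium: M = 1.06×10⁻³
  alloy steel: M = 0.745×10⁻³
  stainless steel: M = 0.726×10⁻³
  copper: M = 0.555×10⁻³
Highest index: silicon nitride.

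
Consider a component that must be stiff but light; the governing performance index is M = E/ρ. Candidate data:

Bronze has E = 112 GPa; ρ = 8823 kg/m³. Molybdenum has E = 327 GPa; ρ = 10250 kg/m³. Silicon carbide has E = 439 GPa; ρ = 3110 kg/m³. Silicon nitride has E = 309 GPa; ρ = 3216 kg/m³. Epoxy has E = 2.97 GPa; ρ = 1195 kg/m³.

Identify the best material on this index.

Evaluate M for each candidate:
  silicon carbide: M = 141 MN·m/kg
  silicon nitride: M = 96.1 MN·m/kg
  molybdenum: M = 31.9 MN·m/kg
  bronze: M = 12.7 MN·m/kg
  epoxy: M = 2.49 MN·m/kg
Highest index: silicon carbide.

silicon carbide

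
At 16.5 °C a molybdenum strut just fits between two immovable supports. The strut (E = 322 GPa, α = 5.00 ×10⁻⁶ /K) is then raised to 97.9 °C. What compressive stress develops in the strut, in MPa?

131 MPa

ΔT = 81.40 K. Constrained thermal stress σ = E·α·ΔT = 322.0×10³ MPa × 5.00×10⁻⁶ × 81.40 = 131 MPa (compressive).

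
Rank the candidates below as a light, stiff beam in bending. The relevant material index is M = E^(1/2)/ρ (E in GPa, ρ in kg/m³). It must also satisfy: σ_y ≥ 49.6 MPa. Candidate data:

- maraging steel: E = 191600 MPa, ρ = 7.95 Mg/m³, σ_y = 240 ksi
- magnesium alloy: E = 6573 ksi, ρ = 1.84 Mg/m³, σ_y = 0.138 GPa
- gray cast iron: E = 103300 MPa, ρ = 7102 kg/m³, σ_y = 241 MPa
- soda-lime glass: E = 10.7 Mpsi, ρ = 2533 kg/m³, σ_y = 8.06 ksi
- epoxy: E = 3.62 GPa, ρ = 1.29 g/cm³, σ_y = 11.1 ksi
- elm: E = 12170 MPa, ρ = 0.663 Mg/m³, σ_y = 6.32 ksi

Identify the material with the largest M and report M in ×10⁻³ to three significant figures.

magnesium alloy, M = 3.66×10⁻³

Screen on constraints: σ_y ≥ 49.6 MPa. Survivors: maraging steel, magnesium alloy, gray cast iron, soda-lime glass, epoxy.
Putting every candidate on a common basis:
  maraging steel: E = 191.6 GPa, ρ = 7950 kg/m³
  magnesium alloy: E = 45.32 GPa, ρ = 1840 kg/m³
  gray cast iron: E = 103.3 GPa, ρ = 7102 kg/m³
  soda-lime glass: E = 73.77 GPa, ρ = 2533 kg/m³
  epoxy: E = 3.620 GPa, ρ = 1290 kg/m³
  magnesium alloy: M = 3.66×10⁻³
  soda-lime glass: M = 3.39×10⁻³
  maraging steel: M = 1.74×10⁻³
  epoxy: M = 1.47×10⁻³
  gray cast iron: M = 1.43×10⁻³
Magnesium alloy ranks first.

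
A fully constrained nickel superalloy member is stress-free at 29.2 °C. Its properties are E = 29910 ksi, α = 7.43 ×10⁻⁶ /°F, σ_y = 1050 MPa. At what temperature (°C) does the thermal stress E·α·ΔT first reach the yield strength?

E = 29910 ksi = 206.2 GPa.
α = 7.43×10⁻⁶/°F × 9/5 = 13.4×10⁻⁶/K.
E·α·ΔT = 1050 MPa ⇒ ΔT = 1050 / (206.2×10³ × 13.4×10⁻⁶) = 380.7 K.
T = 29.2 + 380.7 = 409.9 °C.

410 °C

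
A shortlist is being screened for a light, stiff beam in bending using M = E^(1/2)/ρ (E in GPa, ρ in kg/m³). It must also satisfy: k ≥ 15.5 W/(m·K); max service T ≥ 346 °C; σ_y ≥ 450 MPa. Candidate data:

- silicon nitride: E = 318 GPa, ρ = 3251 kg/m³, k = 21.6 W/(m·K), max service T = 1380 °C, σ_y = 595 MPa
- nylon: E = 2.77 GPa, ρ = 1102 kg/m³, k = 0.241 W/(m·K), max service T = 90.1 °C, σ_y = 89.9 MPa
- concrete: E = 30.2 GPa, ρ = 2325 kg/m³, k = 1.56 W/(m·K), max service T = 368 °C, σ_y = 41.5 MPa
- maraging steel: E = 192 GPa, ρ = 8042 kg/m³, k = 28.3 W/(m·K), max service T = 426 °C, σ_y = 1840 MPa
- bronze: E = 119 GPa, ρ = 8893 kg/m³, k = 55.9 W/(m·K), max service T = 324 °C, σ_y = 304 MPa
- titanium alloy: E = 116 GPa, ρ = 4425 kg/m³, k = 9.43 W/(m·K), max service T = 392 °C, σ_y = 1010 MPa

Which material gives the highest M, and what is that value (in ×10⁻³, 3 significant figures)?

Screen on constraints: k ≥ 15.5 W/(m·K); max service T ≥ 346 °C; σ_y ≥ 450 MPa. Survivors: silicon nitride, maraging steel.
Evaluate M for each candidate:
  silicon nitride: M = 5.49×10⁻³
  maraging steel: M = 1.72×10⁻³
Highest index: silicon nitride.

silicon nitride, M = 5.49×10⁻³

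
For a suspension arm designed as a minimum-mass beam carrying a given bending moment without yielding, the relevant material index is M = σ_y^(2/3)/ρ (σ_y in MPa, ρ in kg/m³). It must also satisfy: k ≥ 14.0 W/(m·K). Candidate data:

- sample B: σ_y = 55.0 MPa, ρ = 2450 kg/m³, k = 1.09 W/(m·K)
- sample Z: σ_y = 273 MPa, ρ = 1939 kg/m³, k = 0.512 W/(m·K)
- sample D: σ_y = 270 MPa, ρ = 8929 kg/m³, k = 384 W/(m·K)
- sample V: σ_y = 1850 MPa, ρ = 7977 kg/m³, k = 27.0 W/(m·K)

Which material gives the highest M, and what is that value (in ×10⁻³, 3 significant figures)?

sample V, M = 18.9×10⁻³

Screen on constraints: k ≥ 14.0 W/(m·K). Survivors: sample D, sample V.
Evaluate M for each candidate:
  sample V: M = 18.9×10⁻³
  sample D: M = 4.68×10⁻³
Sample V ranks first.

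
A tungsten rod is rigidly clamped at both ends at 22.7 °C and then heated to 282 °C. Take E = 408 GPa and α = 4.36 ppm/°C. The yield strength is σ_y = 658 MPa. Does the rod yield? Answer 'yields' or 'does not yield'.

does not yield

ΔT = 259.3 K. Constrained thermal stress σ = E·α·ΔT = 408.0×10³ MPa × 4.36×10⁻⁶ × 259.3 = 461 MPa (compressive).
Compare to σ_y = 658 MPa: σ < σ_y, so it does not yield.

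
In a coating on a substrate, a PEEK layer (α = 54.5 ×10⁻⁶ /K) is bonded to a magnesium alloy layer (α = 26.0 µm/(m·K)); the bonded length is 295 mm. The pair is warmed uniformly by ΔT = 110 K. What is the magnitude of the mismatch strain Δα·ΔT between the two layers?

3.13×10⁻³

Δα = |54.5 − 26.0|×10⁻⁶/K = 28.5×10⁻⁶/K.
Mismatch strain = Δα·ΔT = 28.5×10⁻⁶ × 110.0 = 3.13×10⁻³.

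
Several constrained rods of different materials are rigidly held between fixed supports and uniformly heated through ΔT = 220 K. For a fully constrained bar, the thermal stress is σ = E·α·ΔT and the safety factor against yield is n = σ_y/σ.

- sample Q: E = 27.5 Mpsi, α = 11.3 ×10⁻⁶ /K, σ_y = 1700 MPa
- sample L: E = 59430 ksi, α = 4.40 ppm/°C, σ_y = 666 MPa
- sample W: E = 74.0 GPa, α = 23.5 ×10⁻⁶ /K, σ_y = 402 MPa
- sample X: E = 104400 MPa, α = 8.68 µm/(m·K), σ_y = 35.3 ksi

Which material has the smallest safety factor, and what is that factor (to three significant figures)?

In consistent units (E in GPa, α in ×10⁻⁶/K, σ_y in MPa):
  sample Q: E = 189.6, α = 11.3, σ_y = 1700 → σ = 471 MPa, n = 3.61
  sample L: E = 409.8, α = 4.40, σ_y = 666.0 → σ = 397 MPa, n = 1.68
  sample W: E = 74.00, α = 23.5, σ_y = 402.0 → σ = 383 MPa, n = 1.05
  sample X: E = 104.4, α = 8.68, σ_y = 243.4 → σ = 199 MPa, n = 1.22
Smallest n: sample W with n = 1.05.

sample W, n = 1.05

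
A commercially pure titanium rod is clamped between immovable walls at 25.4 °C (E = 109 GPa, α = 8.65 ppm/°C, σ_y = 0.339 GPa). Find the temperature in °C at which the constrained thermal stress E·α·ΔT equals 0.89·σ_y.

σ_y = 0.339 GPa = 339.0 MPa.
E·α·ΔT = 301.7 MPa ⇒ ΔT = 301.7 / (109.0×10³ × 8.65×10⁻⁶) = 320.0 K.
T = 25.4 + 320.0 = 345.4 °C.

345 °C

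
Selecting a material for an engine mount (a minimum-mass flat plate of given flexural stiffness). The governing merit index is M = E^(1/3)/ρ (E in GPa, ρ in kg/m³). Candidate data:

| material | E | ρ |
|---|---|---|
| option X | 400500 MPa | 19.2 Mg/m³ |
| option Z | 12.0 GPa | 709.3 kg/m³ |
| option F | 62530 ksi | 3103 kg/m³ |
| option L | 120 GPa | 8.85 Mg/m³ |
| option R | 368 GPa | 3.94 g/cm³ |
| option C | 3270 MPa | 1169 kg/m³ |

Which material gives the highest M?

Normalizing units and computing the index:
  option X: E = 400.5 GPa, ρ = 19200 kg/m³
  option Z: E = 12.00 GPa, ρ = 709.3 kg/m³
  option F: E = 431.1 GPa, ρ = 3103 kg/m³
  option L: E = 120.0 GPa, ρ = 8850 kg/m³
  option R: E = 368.0 GPa, ρ = 3940 kg/m³
  option C: E = 3.270 GPa, ρ = 1169 kg/m³
  option Z: M = 3.23×10⁻³
  option F: M = 2.43×10⁻³
  option R: M = 1.82×10⁻³
  option C: M = 1.27×10⁻³
  option L: M = 0.557×10⁻³
  option X: M = 0.384×10⁻³
The maximum is for option Z.

option Z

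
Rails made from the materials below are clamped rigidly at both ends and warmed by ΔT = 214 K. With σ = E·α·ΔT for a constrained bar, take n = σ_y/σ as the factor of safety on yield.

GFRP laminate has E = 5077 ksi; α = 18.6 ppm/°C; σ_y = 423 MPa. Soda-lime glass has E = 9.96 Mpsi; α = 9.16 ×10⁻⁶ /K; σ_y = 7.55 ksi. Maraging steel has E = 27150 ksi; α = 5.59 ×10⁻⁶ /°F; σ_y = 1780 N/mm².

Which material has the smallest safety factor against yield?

soda-lime glass

Converting E to GPa, α to ×10⁻⁶/K, σ_y to MPa, then σ and n for each:
  GFRP laminate: E = 35.00, α = 18.6, σ_y = 423.0 → σ = 139 MPa, n = 3.04
  soda-lime glass: E = 68.67, α = 9.16, σ_y = 52.06 → σ = 135 MPa, n = 0.387
  maraging steel: E = 187.2, α = 10.1, σ_y = 1780 → σ = 403 MPa, n = 4.42
Soda-lime glass has the lowest safety factor, n = 0.387.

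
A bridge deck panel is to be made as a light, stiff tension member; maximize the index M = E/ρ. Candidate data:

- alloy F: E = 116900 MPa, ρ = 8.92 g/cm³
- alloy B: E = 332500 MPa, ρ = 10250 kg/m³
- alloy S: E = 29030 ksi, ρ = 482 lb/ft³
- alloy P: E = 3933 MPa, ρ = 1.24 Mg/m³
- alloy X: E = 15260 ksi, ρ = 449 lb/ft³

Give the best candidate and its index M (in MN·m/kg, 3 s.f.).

After converting to SI:
  alloy F: E = 116.9 GPa, ρ = 8920 kg/m³
  alloy B: E = 332.5 GPa, ρ = 10250 kg/m³
  alloy S: E = 200.2 GPa, ρ = 7721 kg/m³
  alloy P: E = 3.933 GPa, ρ = 1240 kg/m³
  alloy X: E = 105.2 GPa, ρ = 7192 kg/m³
  alloy B: M = 32.4 MN·m/kg
  alloy S: M = 25.9 MN·m/kg
  alloy X: M = 14.6 MN·m/kg
  alloy F: M = 13.1 MN·m/kg
  alloy P: M = 3.17 MN·m/kg
Alloy B has the largest M.

alloy B, M = 32.4 MN·m/kg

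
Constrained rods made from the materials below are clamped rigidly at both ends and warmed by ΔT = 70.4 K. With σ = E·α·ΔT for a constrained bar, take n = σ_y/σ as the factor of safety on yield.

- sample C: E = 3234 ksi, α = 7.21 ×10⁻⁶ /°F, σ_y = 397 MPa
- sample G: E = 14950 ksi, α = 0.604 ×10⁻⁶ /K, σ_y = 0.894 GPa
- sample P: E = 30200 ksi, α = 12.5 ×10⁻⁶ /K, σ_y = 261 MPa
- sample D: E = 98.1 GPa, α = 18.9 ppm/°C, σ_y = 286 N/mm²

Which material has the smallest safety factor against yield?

In consistent units (E in GPa, α in ×10⁻⁶/K, σ_y in MPa):
  sample C: E = 22.30, α = 13.0, σ_y = 397.0 → σ = 20.4 MPa, n = 19.5
  sample G: E = 103.1, α = 0.604, σ_y = 894.0 → σ = 4.38 MPa, n = 204
  sample P: E = 208.2, α = 12.5, σ_y = 261.0 → σ = 183 MPa, n = 1.42
  sample D: E = 98.10, α = 18.9, σ_y = 286.0 → σ = 131 MPa, n = 2.19
Smallest n: sample P with n = 1.42.

sample P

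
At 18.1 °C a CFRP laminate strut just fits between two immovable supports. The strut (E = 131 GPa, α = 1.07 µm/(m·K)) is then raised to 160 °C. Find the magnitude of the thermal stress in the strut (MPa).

19.9 MPa

ΔT = 141.9 K. Constrained thermal stress σ = E·α·ΔT = 131.0×10³ MPa × 1.07×10⁻⁶ × 141.9 = 19.9 MPa (compressive).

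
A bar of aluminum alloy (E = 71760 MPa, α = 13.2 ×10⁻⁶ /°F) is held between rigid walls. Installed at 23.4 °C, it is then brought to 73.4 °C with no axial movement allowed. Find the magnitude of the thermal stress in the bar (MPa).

85.3 MPa

E = 71760 MPa = 71.76 GPa.
α = 13.2×10⁻⁶/°F × 9/5 = 23.8×10⁻⁶/K.
ΔT = 50.00 K. Constrained thermal stress σ = E·α·ΔT = 71.76×10³ MPa × 23.8×10⁻⁶ × 50.00 = 85.3 MPa (compressive).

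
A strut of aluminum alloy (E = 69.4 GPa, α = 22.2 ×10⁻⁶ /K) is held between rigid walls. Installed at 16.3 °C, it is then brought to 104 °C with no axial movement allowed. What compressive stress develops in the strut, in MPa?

ΔT = 87.70 K. Constrained thermal stress σ = E·α·ΔT = 69.40×10³ MPa × 22.2×10⁻⁶ × 87.70 = 135 MPa (compressive).

135 MPa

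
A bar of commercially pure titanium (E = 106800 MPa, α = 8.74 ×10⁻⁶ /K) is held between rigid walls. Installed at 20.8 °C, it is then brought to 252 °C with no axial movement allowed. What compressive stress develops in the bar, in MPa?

E = 106800 MPa = 106.8 GPa.
ΔT = 231.2 K. Constrained thermal stress σ = E·α·ΔT = 106.8×10³ MPa × 8.74×10⁻⁶ × 231.2 = 216 MPa (compressive).

216 MPa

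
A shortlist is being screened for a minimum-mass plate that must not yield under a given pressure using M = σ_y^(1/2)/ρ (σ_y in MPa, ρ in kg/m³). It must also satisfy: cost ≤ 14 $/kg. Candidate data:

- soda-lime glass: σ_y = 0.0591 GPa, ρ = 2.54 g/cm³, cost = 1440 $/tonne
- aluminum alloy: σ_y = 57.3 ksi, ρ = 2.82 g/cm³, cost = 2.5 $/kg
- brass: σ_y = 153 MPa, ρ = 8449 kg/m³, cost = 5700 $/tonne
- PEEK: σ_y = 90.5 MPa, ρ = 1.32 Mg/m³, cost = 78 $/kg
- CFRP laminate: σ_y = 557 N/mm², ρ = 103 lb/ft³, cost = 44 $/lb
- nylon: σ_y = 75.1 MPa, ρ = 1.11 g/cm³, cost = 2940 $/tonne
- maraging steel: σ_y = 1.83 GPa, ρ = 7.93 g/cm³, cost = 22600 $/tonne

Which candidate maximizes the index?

nylon

Screen on constraints: cost ≤ 14 $/kg. Survivors: soda-lime glass, aluminum alloy, brass, nylon.
In SI units:
  soda-lime glass: σ_y = 59.10 MPa, ρ = 2540 kg/m³
  aluminum alloy: σ_y = 395.1 MPa, ρ = 2820 kg/m³
  brass: σ_y = 153.0 MPa, ρ = 8449 kg/m³
  nylon: σ_y = 75.10 MPa, ρ = 1110 kg/m³
  nylon: M = 7.81×10⁻³
  aluminum alloy: M = 7.05×10⁻³
  soda-lime glass: M = 3.03×10⁻³
  brass: M = 1.46×10⁻³
Nylon ranks first.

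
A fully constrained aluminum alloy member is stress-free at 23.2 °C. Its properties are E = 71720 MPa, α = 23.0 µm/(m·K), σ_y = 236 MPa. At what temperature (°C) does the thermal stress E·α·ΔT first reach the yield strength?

166 °C

E = 71720 MPa = 71.72 GPa.
E·α·ΔT = 236.0 MPa ⇒ ΔT = 236.0 / (71.72×10³ × 23.0×10⁻⁶) = 143.1 K.
T = 23.2 + 143.1 = 166.3 °C.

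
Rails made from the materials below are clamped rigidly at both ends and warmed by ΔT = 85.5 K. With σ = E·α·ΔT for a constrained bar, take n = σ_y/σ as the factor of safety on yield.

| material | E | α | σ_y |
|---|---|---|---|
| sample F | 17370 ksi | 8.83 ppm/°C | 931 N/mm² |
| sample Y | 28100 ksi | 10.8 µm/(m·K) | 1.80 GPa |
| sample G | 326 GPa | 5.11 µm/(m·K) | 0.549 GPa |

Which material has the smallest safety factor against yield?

In consistent units (E in GPa, α in ×10⁻⁶/K, σ_y in MPa):
  sample F: E = 119.8, α = 8.83, σ_y = 931.0 → σ = 90.4 MPa, n = 10.3
  sample Y: E = 193.7, α = 10.8, σ_y = 1800 → σ = 179 MPa, n = 10.1
  sample G: E = 326.0, α = 5.11, σ_y = 549.0 → σ = 142 MPa, n = 3.85
Smallest n: sample G with n = 3.85.

sample G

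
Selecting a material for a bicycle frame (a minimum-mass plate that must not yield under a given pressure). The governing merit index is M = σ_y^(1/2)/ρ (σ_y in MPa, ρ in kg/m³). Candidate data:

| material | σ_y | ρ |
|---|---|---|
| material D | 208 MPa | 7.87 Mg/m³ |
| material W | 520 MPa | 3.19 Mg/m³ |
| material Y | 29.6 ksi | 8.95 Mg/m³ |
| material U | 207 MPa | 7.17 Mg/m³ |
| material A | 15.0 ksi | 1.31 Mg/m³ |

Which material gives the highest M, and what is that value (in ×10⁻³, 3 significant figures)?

Normalizing units and computing the index:
  material D: σ_y = 208.0 MPa, ρ = 7870 kg/m³
  material W: σ_y = 520.0 MPa, ρ = 3190 kg/m³
  material Y: σ_y = 204.1 MPa, ρ = 8950 kg/m³
  material U: σ_y = 207.0 MPa, ρ = 7170 kg/m³
  material A: σ_y = 103.4 MPa, ρ = 1310 kg/m³
  material A: M = 7.76×10⁻³
  material W: M = 7.15×10⁻³
  material U: M = 2.01×10⁻³
  material D: M = 1.83×10⁻³
  material Y: M = 1.60×10⁻³
Material A ranks first.

material A, M = 7.76×10⁻³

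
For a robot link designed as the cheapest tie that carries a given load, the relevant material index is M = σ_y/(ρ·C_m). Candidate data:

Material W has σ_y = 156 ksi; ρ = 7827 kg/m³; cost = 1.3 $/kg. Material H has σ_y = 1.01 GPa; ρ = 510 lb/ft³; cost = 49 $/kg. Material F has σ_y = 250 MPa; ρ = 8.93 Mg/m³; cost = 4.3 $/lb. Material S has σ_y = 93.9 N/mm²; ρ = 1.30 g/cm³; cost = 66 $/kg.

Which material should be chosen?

Normalizing units and computing the index:
  material W: σ_y = 1076 MPa, ρ = 7827 kg/m³, cost = 1.300 $/kg
  material H: σ_y = 1010 MPa, ρ = 8169 kg/m³, cost = 49.00 $/kg
  material F: σ_y = 250.0 MPa, ρ = 8930 kg/m³, cost = 9.480 $/kg
  material S: σ_y = 93.90 MPa, ρ = 1300 kg/m³, cost = 66.00 $/kg
  material W: M = 106 kN·m per $
  material F: M = 2.95 kN·m per $
  material H: M = 2.52 kN·m per $
  material S: M = 1.09 kN·m per $
Material W has the largest M.

material W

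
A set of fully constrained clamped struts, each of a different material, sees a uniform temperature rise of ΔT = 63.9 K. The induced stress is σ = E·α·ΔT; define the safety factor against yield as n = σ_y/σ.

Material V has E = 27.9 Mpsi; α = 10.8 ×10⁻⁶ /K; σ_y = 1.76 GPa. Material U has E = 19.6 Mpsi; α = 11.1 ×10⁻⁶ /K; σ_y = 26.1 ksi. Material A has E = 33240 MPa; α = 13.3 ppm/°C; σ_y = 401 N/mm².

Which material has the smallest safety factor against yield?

With everything in SI (GPa, ×10⁻⁶/K, MPa):
  material V: E = 192.4, α = 10.8, σ_y = 1760 → σ = 133 MPa, n = 13.3
  material U: E = 135.1, α = 11.1, σ_y = 180.0 → σ = 95.9 MPa, n = 1.88
  material A: E = 33.24, α = 13.3, σ_y = 401.0 → σ = 28.2 MPa, n = 14.2
The minimum is material U at n = 1.88.

material U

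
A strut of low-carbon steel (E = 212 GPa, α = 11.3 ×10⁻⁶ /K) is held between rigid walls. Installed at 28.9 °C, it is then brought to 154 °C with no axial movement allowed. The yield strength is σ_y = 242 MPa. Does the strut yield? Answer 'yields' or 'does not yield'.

yields

ΔT = 125.1 K. Constrained thermal stress σ = E·α·ΔT = 212.0×10³ MPa × 11.3×10⁻⁶ × 125.1 = 300 MPa (compressive).
Compare to σ_y = 242 MPa: σ ≥ σ_y, so it yields.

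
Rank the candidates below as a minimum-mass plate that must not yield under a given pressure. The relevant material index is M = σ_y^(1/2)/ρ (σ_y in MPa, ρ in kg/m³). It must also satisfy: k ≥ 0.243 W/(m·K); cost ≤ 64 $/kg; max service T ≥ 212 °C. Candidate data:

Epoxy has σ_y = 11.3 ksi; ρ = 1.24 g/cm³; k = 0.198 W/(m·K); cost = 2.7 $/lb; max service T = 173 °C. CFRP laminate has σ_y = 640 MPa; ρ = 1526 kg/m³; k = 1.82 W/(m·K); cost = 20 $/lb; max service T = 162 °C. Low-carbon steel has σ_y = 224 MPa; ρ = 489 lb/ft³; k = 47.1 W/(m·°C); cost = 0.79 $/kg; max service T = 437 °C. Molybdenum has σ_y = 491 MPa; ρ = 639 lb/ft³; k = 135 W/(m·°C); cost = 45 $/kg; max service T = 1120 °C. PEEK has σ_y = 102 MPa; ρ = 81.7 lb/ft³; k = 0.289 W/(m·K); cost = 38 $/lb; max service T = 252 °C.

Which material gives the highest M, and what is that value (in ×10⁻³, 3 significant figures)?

Screen on constraints: k ≥ 0.243 W/(m·K); cost ≤ 64 $/kg; max service T ≥ 212 °C. Survivors: low-carbon steel, molybdenum.
After converting to SI:
  low-carbon steel: σ_y = 224.0 MPa, ρ = 7833 kg/m³
  molybdenum: σ_y = 491.0 MPa, ρ = 10240 kg/m³
  molybdenum: M = 2.16×10⁻³
  low-carbon steel: M = 1.91×10⁻³
The maximum is for molybdenum.

molybdenum, M = 2.16×10⁻³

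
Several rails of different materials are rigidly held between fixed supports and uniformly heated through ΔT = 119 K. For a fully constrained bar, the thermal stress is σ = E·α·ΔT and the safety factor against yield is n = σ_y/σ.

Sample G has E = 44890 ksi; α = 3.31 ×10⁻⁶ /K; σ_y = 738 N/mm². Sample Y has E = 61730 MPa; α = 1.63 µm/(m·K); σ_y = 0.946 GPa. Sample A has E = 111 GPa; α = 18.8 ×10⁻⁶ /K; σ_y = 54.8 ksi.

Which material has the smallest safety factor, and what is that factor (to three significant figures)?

sample A, n = 1.52

In consistent units (E in GPa, α in ×10⁻⁶/K, σ_y in MPa):
  sample G: E = 309.5, α = 3.31, σ_y = 738.0 → σ = 122 MPa, n = 6.05
  sample Y: E = 61.73, α = 1.63, σ_y = 946.0 → σ = 12.0 MPa, n = 79.0
  sample A: E = 111.0, α = 18.8, σ_y = 377.8 → σ = 248 MPa, n = 1.52
Sample A has the lowest safety factor, n = 1.52.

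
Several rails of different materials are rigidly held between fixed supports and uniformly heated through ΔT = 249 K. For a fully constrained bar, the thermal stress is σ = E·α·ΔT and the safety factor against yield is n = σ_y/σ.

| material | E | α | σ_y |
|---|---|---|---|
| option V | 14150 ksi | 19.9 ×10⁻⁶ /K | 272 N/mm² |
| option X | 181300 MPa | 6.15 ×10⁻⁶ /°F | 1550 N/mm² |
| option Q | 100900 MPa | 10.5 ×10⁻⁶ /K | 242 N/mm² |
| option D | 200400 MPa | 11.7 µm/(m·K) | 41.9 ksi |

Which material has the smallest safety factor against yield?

In consistent units (E in GPa, α in ×10⁻⁶/K, σ_y in MPa):
  option V: E = 97.56, α = 19.9, σ_y = 272.0 → σ = 483 MPa, n = 0.563
  option X: E = 181.3, α = 11.1, σ_y = 1550 → σ = 500 MPa, n = 3.10
  option Q: E = 100.9, α = 10.5, σ_y = 242.0 → σ = 264 MPa, n = 0.917
  option D: E = 200.4, α = 11.7, σ_y = 288.9 → σ = 584 MPa, n = 0.495
The minimum is option D at n = 0.495.

option D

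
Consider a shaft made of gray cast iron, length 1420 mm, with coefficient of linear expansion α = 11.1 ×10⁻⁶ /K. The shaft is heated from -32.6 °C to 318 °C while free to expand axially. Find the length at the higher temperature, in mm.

1425.5 mm

ΔT = 318 − (-32.6) = 350.6 K.
ΔL = α·L₀·ΔT = 11.1×10⁻⁶ × 1420 mm × 350.6 K = 5.53 mm.
L = L₀ + ΔL = 1420 + 5.53 = 1425.5 mm.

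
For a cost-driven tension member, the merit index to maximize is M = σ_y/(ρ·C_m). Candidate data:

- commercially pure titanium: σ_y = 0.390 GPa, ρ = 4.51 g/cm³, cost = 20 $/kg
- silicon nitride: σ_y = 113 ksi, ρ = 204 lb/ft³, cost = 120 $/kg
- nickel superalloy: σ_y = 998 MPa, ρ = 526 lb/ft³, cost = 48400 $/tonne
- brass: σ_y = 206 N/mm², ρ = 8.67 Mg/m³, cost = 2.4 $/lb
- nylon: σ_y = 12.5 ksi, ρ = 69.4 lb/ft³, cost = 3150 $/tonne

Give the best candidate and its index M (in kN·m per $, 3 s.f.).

nylon, M = 24.6 kN·m per $

Putting every candidate on a common basis:
  commercially pure titanium: σ_y = 390.0 MPa, ρ = 4510 kg/m³, cost = 20.00 $/kg
  silicon nitride: σ_y = 779.1 MPa, ρ = 3268 kg/m³, cost = 120.0 $/kg
  nickel superalloy: σ_y = 998.0 MPa, ρ = 8426 kg/m³, cost = 48.40 $/kg
  brass: σ_y = 206.0 MPa, ρ = 8670 kg/m³, cost = 5.291 $/kg
  nylon: σ_y = 86.18 MPa, ρ = 1112 kg/m³, cost = 3.150 $/kg
  nylon: M = 24.6 kN·m per $
  brass: M = 4.49 kN·m per $
  commercially pure titanium: M = 4.32 kN·m per $
  nickel superalloy: M = 2.45 kN·m per $
  silicon nitride: M = 1.99 kN·m per $
Nylon ranks first.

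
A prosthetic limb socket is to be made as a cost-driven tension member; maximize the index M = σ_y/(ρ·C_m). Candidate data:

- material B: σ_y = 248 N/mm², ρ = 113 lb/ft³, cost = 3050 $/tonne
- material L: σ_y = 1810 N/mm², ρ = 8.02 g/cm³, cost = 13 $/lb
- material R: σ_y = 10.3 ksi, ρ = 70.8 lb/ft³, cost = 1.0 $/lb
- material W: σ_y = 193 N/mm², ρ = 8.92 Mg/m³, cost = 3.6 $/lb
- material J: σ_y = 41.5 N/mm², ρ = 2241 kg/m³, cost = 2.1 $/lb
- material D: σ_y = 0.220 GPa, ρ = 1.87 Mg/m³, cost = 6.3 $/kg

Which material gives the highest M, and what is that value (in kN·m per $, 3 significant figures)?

material B, M = 44.9 kN·m per $

In SI units:
  material B: σ_y = 248.0 MPa, ρ = 1810 kg/m³, cost = 3.050 $/kg
  material L: σ_y = 1810 MPa, ρ = 8020 kg/m³, cost = 28.66 $/kg
  material R: σ_y = 71.02 MPa, ρ = 1134 kg/m³, cost = 2.205 $/kg
  material W: σ_y = 193.0 MPa, ρ = 8920 kg/m³, cost = 7.937 $/kg
  material J: σ_y = 41.50 MPa, ρ = 2241 kg/m³, cost = 4.630 $/kg
  material D: σ_y = 220.0 MPa, ρ = 1870 kg/m³, cost = 6.300 $/kg
  material B: M = 44.9 kN·m per $
  material R: M = 28.4 kN·m per $
  material D: M = 18.7 kN·m per $
  material L: M = 7.87 kN·m per $
  material J: M = 4.00 kN·m per $
  material W: M = 2.73 kN·m per $
Material B has the largest M.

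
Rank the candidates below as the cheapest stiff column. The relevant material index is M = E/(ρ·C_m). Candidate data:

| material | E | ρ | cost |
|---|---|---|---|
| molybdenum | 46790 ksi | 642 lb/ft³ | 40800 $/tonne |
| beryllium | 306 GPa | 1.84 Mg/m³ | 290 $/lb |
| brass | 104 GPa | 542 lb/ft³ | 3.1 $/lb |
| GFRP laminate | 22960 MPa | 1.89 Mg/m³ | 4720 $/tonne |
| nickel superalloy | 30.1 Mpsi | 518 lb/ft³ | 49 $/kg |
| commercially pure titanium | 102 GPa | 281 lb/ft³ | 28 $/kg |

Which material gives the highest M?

GFRP laminate

Putting every candidate on a common basis:
  molybdenum: E = 322.6 GPa, ρ = 10280 kg/m³, cost = 40.80 $/kg
  beryllium: E = 306.0 GPa, ρ = 1840 kg/m³, cost = 639.3 $/kg
  brass: E = 104.0 GPa, ρ = 8682 kg/m³, cost = 6.834 $/kg
  GFRP laminate: E = 22.96 GPa, ρ = 1890 kg/m³, cost = 4.720 $/kg
  nickel superalloy: E = 207.5 GPa, ρ = 8298 kg/m³, cost = 49.00 $/kg
  commercially pure titanium: E = 102.0 GPa, ρ = 4501 kg/m³, cost = 28.00 $/kg
  GFRP laminate: M = 2.57 MN·m per $
  brass: M = 1.75 MN·m per $
  commercially pure titanium: M = 0.809 MN·m per $
  molybdenum: M = 0.769 MN·m per $
  nickel superalloy: M = 0.510 MN·m per $
  beryllium: M = 0.260 MN·m per $
Highest index: GFRP laminate.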